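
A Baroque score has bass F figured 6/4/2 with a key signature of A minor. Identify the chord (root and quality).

The figures 6/4/2 indicate a seventh chord in third inversion.
In third inversion the root lies a second above the bass: a second above F in A minor is G.
The chord tones are F, G, B, D, giving G dominant seventh.

G dominant seventh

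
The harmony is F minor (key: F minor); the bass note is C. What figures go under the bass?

6/4

C is the fifth of F minor, so the chord is in second inversion.
A triad in second inversion is figured 6/4, conventionally abbreviated 6/4.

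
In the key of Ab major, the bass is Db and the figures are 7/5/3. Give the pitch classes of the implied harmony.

A third above Db in this key is F.
A fifth above Db in this key is Ab.
A seventh above Db in this key is C.
Together with the bass Db, this spells Db major seventh in root position.

Db, F, Ab, C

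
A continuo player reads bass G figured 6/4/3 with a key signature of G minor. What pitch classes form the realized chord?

G, Bb, C, Eb

A third above G in this key is Bb.
A fourth above G in this key is C.
A sixth above G in this key is Eb.
Together with the bass G, this spells C minor seventh in second inversion.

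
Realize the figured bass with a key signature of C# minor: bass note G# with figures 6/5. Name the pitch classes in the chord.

The written figures 6/5 are shorthand for 6/5/3: the 3 is implied.
A third above G# in this key is B.
A fifth above G# in this key is D#.
A sixth above G# in this key is E.
Together with the bass G#, this spells E major seventh in first inversion.

G#, B, D#, E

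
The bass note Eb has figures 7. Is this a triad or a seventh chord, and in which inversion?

7 is shorthand for 7/5/3.
Intervals of 7/5/3 above the bass form a seventh chord; the bass is the root, so this is root position.

seventh chord, root position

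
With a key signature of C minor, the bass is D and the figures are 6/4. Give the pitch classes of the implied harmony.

D, G, Bb

A fourth above D in this key is G.
A sixth above D in this key is Bb.
Together with the bass D, this spells G minor in second inversion.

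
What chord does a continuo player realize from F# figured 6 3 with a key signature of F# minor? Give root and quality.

D major

The figures 6 3 indicate a triad in first inversion.
In first inversion the root lies a sixth above the bass: a sixth above F# in F# minor is D.
The chord tones are F#, A, D, giving D major.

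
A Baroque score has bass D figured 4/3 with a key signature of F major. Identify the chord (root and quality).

G minor seventh

The figures 4/3 indicate a seventh chord in second inversion.
In second inversion the root lies a fourth above the bass: a fourth above D in F major is G.
The chord tones are D, F, G, Bb, giving G minor seventh.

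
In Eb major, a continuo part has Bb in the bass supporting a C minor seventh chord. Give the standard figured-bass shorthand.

Bb is the seventh of C minor seventh, so the chord is in third inversion.
A seventh chord in third inversion is figured 6/4/2, conventionally abbreviated 4/2.

4/2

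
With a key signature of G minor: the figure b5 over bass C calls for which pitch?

Gb

Counting 4 letter steps above C lands on G; in G minor, that letter is G.
The b5 figure lowers it a semitone, giving Gb.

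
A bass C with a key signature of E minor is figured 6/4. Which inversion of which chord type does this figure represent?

Intervals of 6/4 above the bass form a triad; the bass is the fifth, so this is second inversion.

triad, second inversion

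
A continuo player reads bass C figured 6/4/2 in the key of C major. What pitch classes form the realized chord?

C, D, F, A

A second above C in this key is D.
A fourth above C in this key is F.
A sixth above C in this key is A.
Together with the bass C, this spells D minor seventh in third inversion.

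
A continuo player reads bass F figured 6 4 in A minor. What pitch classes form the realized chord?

F, B, D

A fourth above F in this key is B.
A sixth above F in this key is D.
Together with the bass F, this spells B diminished in second inversion.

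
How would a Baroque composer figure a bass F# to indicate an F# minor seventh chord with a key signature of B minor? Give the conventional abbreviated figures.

F# is the root of F# minor seventh, so the chord is in root position.
A seventh chord in root position is figured 7/5/3, conventionally abbreviated 7.

7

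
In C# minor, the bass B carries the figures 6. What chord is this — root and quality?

The figures 6 indicate a triad in first inversion.
In first inversion the root lies a sixth above the bass: a sixth above B in C# minor is G#.
The chord tones are B, D#, G#, giving G# minor.

G# minor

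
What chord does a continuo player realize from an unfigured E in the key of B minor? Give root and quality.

An unfigured bass indicates a triad in root position.
In root position the bass is the root, so the root is E.
The chord tones are E, G, B, giving E minor.

E minor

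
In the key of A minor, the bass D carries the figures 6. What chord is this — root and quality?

The figures 6 indicate a triad in first inversion.
In first inversion the root lies a sixth above the bass: a sixth above D in A minor is B.
The chord tones are D, F, B, giving B diminished.

B diminished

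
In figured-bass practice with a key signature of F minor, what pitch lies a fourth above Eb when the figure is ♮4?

Counting 3 letter steps above Eb lands on A; in F minor, that letter is Ab.
The ♮4 figure makes it natural, giving A.

A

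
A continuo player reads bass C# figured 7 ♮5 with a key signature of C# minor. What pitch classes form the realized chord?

The written figures 7 ♮5 are shorthand for 7/5/3: the 3 is implied.
A third above C# in this key is E.
A fifth above C# in this key is G#, made natural (G) by the ♮ figure.
A seventh above C# in this key is B.
Together with the bass C#, this spells C# half-diminished seventh in root position.

C#, E, G, B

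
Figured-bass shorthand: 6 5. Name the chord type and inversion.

6 5 is shorthand for 6/5/3.
Intervals of 6/5/3 above the bass form a seventh chord; the bass is the third, so this is first inversion.

seventh chord, first inversion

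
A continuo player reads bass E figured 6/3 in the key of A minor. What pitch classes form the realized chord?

A third above E in this key is G.
A sixth above E in this key is C.
Together with the bass E, this spells C major in first inversion.

E, G, C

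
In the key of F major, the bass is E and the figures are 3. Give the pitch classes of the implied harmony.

E, G, Bb

The written figures 3 are shorthand for 5/3: the 5 is implied.
A third above E in this key is G.
A fifth above E in this key is Bb.
Together with the bass E, this spells E diminished in root position.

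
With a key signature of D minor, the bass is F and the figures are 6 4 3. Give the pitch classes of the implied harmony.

A third above F in this key is A.
A fourth above F in this key is Bb.
A sixth above F in this key is D.
Together with the bass F, this spells Bb major seventh in second inversion.

F, A, Bb, D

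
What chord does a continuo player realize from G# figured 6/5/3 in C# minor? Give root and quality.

The figures 6/5/3 indicate a seventh chord in first inversion.
In first inversion the root lies a sixth above the bass: a sixth above G# in C# minor is E.
The chord tones are G#, B, D#, E, giving E major seventh.

E major seventh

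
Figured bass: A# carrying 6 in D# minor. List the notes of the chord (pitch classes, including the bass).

A#, C#, F#

The written figures 6 are shorthand for 6/3: the 3 is implied.
A third above A# in this key is C#.
A sixth above A# in this key is F#.
Together with the bass A#, this spells F# major in first inversion.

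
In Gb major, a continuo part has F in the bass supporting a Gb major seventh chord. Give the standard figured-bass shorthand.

4/2

F is the seventh of Gb major seventh, so the chord is in third inversion.
A seventh chord in third inversion is figured 6/4/2, conventionally abbreviated 4/2.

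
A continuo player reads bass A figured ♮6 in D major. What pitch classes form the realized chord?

A, C#, F

The written figures ♮6 are shorthand for 6/3: the 3 is implied.
A third above A in this key is C#.
A sixth above A in this key is F#, made natural (F) by the ♮ figure.
Together with the bass A, this spells F augmented in first inversion.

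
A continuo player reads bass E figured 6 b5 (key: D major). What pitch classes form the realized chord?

The written figures 6 b5 are shorthand for 6/5/3: the 3 is implied.
A third above E in this key is G.
A fifth above E in this key is B, lowered to Bb by the flat.
A sixth above E in this key is C#.
Together with the bass E, this spells C# diminished seventh in first inversion.

E, G, Bb, C#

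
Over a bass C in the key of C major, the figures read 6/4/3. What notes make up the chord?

A third above C in this key is E.
A fourth above C in this key is F.
A sixth above C in this key is A.
Together with the bass C, this spells F major seventh in second inversion.

C, E, F, A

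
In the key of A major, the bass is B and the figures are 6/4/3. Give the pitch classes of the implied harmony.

A third above B in this key is D.
A fourth above B in this key is E.
A sixth above B in this key is G#.
Together with the bass B, this spells E dominant seventh in second inversion.

B, D, E, G#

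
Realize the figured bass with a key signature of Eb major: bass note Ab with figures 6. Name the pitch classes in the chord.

The written figures 6 are shorthand for 6/3: the 3 is implied.
A third above Ab in this key is C.
A sixth above Ab in this key is F.
Together with the bass Ab, this spells F minor in first inversion.

Ab, C, F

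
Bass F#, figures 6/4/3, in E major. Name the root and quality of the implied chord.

B dominant seventh

The figures 6/4/3 indicate a seventh chord in second inversion.
In second inversion the root lies a fourth above the bass: a fourth above F# in E major is B.
The chord tones are F#, A, B, D#, giving B dominant seventh.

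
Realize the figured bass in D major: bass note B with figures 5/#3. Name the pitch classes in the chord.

A third above B in this key is D, raised to D# by the sharp.
A fifth above B in this key is F#.
Together with the bass B, this spells B major in root position.

B, D#, F#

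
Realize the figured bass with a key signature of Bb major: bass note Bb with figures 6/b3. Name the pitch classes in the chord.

Bb, Db, G

A third above Bb in this key is D, lowered to Db by the flat.
A sixth above Bb in this key is G.
Together with the bass Bb, this spells G diminished in first inversion.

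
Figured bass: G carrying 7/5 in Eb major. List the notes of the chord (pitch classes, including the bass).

The written figures 7/5 are shorthand for 7/5/3: the 3 is implied.
A third above G in this key is Bb.
A fifth above G in this key is D.
A seventh above G in this key is F.
Together with the bass G, this spells G minor seventh in root position.

G, Bb, D, F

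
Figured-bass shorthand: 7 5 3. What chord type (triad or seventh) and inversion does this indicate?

seventh chord, root position

Intervals of 7/5/3 above the bass form a seventh chord; the bass is the root, so this is root position.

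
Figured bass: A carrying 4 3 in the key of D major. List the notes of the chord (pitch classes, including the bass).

A, C#, D, F#

The written figures 4 3 are shorthand for 6/4/3: the 6 is implied.
A third above A in this key is C#.
A fourth above A in this key is D.
A sixth above A in this key is F#.
Together with the bass A, this spells D major seventh in second inversion.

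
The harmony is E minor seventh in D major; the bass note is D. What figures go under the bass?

D is the seventh of E minor seventh, so the chord is in third inversion.
A seventh chord in third inversion is figured 6/4/2, conventionally abbreviated 4/2.

4/2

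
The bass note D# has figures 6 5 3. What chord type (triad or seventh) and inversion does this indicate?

seventh chord, first inversion

Intervals of 6/5/3 above the bass form a seventh chord; the bass is the third, so this is first inversion.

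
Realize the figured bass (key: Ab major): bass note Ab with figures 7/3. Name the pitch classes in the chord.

Ab, C, Eb, G

The written figures 7/3 are shorthand for 7/5/3: the 5 is implied.
A third above Ab in this key is C.
A fifth above Ab in this key is Eb.
A seventh above Ab in this key is G.
Together with the bass Ab, this spells Ab major seventh in root position.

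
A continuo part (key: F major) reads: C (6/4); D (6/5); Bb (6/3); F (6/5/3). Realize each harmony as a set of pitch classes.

C (6/4): C, F, A.
D (6/5/3): D, F, A, Bb.
Bb (6/3): Bb, D, G.
F (6/5/3): F, A, C, D.

C, F, A | D, F, A, Bb | Bb, D, G | F, A, C, D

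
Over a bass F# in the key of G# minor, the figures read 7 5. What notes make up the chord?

The written figures 7 5 are shorthand for 7/5/3: the 3 is implied.
A third above F# in this key is A#.
A fifth above F# in this key is C#.
A seventh above F# in this key is E.
Together with the bass F#, this spells F# dominant seventh in root position.

F#, A#, C#, E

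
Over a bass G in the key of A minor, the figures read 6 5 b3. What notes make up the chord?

G, Bb, D, E

A third above G in this key is B, lowered to Bb by the flat.
A fifth above G in this key is D.
A sixth above G in this key is E.
Together with the bass G, this spells E half-diminished seventh in first inversion.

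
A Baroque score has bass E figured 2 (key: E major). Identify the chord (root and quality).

The figures 2 indicate a seventh chord in third inversion.
In third inversion the root lies a second above the bass: a second above E in E major is F#.
The chord tones are E, F#, A, C#, giving F# minor seventh.

F# minor seventh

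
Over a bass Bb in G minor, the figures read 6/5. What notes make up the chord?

Bb, D, F, G

The written figures 6/5 are shorthand for 6/5/3: the 3 is implied.
A third above Bb in this key is D.
A fifth above Bb in this key is F.
A sixth above Bb in this key is G.
Together with the bass Bb, this spells G minor seventh in first inversion.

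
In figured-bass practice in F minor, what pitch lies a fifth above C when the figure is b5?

Counting 4 letter steps above C lands on G; in F minor, that letter is G.
The b5 figure lowers it a semitone, giving Gb.

Gb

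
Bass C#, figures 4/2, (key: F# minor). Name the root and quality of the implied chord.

The figures 4/2 indicate a seventh chord in third inversion.
In third inversion the root lies a second above the bass: a second above C# in F# minor is D.
The chord tones are C#, D, F#, A, giving D major seventh.

D major seventh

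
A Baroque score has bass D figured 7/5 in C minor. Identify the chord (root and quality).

The figures 7/5 indicate a seventh chord in root position.
In root position the bass is the root, so the root is D.
The chord tones are D, F, Ab, C, giving D half-diminished seventh.

D half-diminished seventh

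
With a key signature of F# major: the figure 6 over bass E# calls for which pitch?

C#

Counting 5 letter steps above E# lands on C; in F# major, that letter is C#.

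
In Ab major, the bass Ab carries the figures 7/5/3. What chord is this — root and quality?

The figures 7/5/3 indicate a seventh chord in root position.
In root position the bass is the root, so the root is Ab.
The chord tones are Ab, C, Eb, G, giving Ab major seventh.

Ab major seventh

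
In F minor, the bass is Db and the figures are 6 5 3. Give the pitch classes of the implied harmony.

Db, F, Ab, Bb

A third above Db in this key is F.
A fifth above Db in this key is Ab.
A sixth above Db in this key is Bb.
Together with the bass Db, this spells Bb minor seventh in first inversion.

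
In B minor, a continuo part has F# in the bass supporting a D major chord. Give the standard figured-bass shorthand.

F# is the third of D major, so the chord is in first inversion.
A triad in first inversion is figured 6/3, conventionally abbreviated 6.

6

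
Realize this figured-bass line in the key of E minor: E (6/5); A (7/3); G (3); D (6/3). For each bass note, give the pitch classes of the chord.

E (6/5/3): E, G, B, C.
A (7/5/3): A, C, E, G.
G (5/3): G, B, D.
D (6/3): D, F#, B.

E, G, B, C | A, C, E, G | G, B, D | D, F#, B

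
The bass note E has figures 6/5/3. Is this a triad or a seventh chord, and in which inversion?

Intervals of 6/5/3 above the bass form a seventh chord; the bass is the third, so this is first inversion.

seventh chord, first inversion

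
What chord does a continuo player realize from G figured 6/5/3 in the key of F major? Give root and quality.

The figures 6/5/3 indicate a seventh chord in first inversion.
In first inversion the root lies a sixth above the bass: a sixth above G in F major is E.
The chord tones are G, Bb, D, E, giving E half-diminished seventh.

E half-diminished seventh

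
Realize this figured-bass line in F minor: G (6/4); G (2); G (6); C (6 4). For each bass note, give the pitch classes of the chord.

G (6/4): G, C, Eb.
G (6/4/2): G, Ab, C, Eb.
G (6/3): G, Bb, Eb.
C (6/4): C, F, Ab.

G, C, Eb | G, Ab, C, Eb | G, Bb, Eb | C, F, Ab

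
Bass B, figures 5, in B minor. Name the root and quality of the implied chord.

B minor

The figures 5 indicate a triad in root position.
In root position the bass is the root, so the root is B.
The chord tones are B, D, F#, giving B minor.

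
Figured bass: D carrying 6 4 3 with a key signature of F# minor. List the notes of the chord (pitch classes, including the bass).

A third above D in this key is F#.
A fourth above D in this key is G#.
A sixth above D in this key is B.
Together with the bass D, this spells G# half-diminished seventh in second inversion.

D, F#, G#, B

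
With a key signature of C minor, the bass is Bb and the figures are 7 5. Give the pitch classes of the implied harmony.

Bb, D, F, Ab

The written figures 7 5 are shorthand for 7/5/3: the 3 is implied.
A third above Bb in this key is D.
A fifth above Bb in this key is F.
A seventh above Bb in this key is Ab.
Together with the bass Bb, this spells Bb dominant seventh in root position.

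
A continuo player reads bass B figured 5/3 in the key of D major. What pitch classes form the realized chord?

B, D, F#

A third above B in this key is D.
A fifth above B in this key is F#.
Together with the bass B, this spells B minor in root position.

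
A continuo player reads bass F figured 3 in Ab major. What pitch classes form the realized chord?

F, Ab, C

The written figures 3 are shorthand for 5/3: the 5 is implied.
A third above F in this key is Ab.
A fifth above F in this key is C.
Together with the bass F, this spells F minor in root position.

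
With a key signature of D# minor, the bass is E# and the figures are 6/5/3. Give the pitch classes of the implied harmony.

E#, G#, B, C#

A third above E# in this key is G#.
A fifth above E# in this key is B.
A sixth above E# in this key is C#.
Together with the bass E#, this spells C# dominant seventh in first inversion.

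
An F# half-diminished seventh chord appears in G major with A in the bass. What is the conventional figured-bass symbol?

A is the third of F# half-diminished seventh, so the chord is in first inversion.
A seventh chord in first inversion is figured 6/5/3, conventionally abbreviated 6/5.

6/5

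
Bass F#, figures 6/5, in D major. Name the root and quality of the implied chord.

The figures 6/5 indicate a seventh chord in first inversion.
In first inversion the root lies a sixth above the bass: a sixth above F# in D major is D.
The chord tones are F#, A, C#, D, giving D major seventh.

D major seventh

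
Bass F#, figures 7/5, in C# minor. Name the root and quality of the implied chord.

F# minor seventh

The figures 7/5 indicate a seventh chord in root position.
In root position the bass is the root, so the root is F#.
The chord tones are F#, A, C#, E, giving F# minor seventh.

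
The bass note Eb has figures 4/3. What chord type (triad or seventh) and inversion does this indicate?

seventh chord, second inversion

4/3 is shorthand for 6/4/3.
Intervals of 6/4/3 above the bass form a seventh chord; the bass is the fifth, so this is second inversion.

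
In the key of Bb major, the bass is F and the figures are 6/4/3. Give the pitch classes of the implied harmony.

F, A, Bb, D

A third above F in this key is A.
A fourth above F in this key is Bb.
A sixth above F in this key is D.
Together with the bass F, this spells Bb major seventh in second inversion.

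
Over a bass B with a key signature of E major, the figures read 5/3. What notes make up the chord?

B, D#, F#

A third above B in this key is D#.
A fifth above B in this key is F#.
Together with the bass B, this spells B major in root position.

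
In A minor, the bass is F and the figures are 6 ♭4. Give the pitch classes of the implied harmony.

F, Bb, D

A fourth above F in this key is B, lowered to Bb by the flat.
A sixth above F in this key is D.
Together with the bass F, this spells Bb major in second inversion.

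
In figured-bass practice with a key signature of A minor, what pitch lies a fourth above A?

Counting 3 letter steps above A lands on D; in A minor, that letter is D.

D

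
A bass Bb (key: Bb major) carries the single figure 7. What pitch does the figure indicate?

Counting 6 letter steps above Bb lands on A; in Bb major, that letter is A.

A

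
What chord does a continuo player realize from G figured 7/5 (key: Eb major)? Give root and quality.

The figures 7/5 indicate a seventh chord in root position.
In root position the bass is the root, so the root is G.
The chord tones are G, Bb, D, F, giving G minor seventh.

G minor seventh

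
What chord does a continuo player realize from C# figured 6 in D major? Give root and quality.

A major

The figures 6 indicate a triad in first inversion.
In first inversion the root lies a sixth above the bass: a sixth above C# in D major is A.
The chord tones are C#, E, A, giving A major.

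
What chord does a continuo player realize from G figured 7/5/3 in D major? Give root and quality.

The figures 7/5/3 indicate a seventh chord in root position.
In root position the bass is the root, so the root is G.
The chord tones are G, B, D, F#, giving G major seventh.

G major seventh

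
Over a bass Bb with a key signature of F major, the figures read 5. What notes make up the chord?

The written figures 5 are shorthand for 5/3: the 3 is implied.
A third above Bb in this key is D.
A fifth above Bb in this key is F.
Together with the bass Bb, this spells Bb major in root position.

Bb, D, F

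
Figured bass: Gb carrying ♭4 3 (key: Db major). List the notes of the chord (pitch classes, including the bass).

The written figures ♭4 3 are shorthand for 6/4/3: the 6 is implied.
A third above Gb in this key is Bb.
A fourth above Gb in this key is C, lowered to Cb by the flat.
A sixth above Gb in this key is Eb.
Together with the bass Gb, this spells Cb major seventh in second inversion.

Gb, Bb, Cb, Eb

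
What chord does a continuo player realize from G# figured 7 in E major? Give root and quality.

G# minor seventh

The figures 7 indicate a seventh chord in root position.
In root position the bass is the root, so the root is G#.
The chord tones are G#, B, D#, F#, giving G# minor seventh.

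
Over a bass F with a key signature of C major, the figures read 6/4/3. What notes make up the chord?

A third above F in this key is A.
A fourth above F in this key is B.
A sixth above F in this key is D.
Together with the bass F, this spells B half-diminished seventh in second inversion.

F, A, B, D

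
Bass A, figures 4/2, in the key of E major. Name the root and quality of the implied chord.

B dominant seventh

The figures 4/2 indicate a seventh chord in third inversion.
In third inversion the root lies a second above the bass: a second above A in E major is B.
The chord tones are A, B, D#, F#, giving B dominant seventh.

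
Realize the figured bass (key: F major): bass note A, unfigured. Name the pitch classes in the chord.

A, C, E

An unfigured bass implies 5/3.
A third above A in this key is C.
A fifth above A in this key is E.
Together with the bass A, this spells A minor in root position.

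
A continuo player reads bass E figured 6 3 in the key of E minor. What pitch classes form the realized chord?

E, G, C

A third above E in this key is G.
A sixth above E in this key is C.
Together with the bass E, this spells C major in first inversion.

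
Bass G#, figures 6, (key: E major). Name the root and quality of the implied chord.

The figures 6 indicate a triad in first inversion.
In first inversion the root lies a sixth above the bass: a sixth above G# in E major is E.
The chord tones are G#, B, E, giving E major.

E major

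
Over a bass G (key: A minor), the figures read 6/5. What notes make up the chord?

The written figures 6/5 are shorthand for 6/5/3: the 3 is implied.
A third above G in this key is B.
A fifth above G in this key is D.
A sixth above G in this key is E.
Together with the bass G, this spells E minor seventh in first inversion.

G, B, D, E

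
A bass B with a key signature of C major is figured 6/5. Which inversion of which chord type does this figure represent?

seventh chord, first inversion

6/5 is shorthand for 6/5/3.
Intervals of 6/5/3 above the bass form a seventh chord; the bass is the third, so this is first inversion.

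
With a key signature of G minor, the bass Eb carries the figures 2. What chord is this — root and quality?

The figures 2 indicate a seventh chord in third inversion.
In third inversion the root lies a second above the bass: a second above Eb in G minor is F.
The chord tones are Eb, F, A, C, giving F dominant seventh.

F dominant seventh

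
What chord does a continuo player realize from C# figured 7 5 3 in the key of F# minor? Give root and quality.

The figures 7 5 3 indicate a seventh chord in root position.
In root position the bass is the root, so the root is C#.
The chord tones are C#, E, G#, B, giving C# minor seventh.

C# minor seventh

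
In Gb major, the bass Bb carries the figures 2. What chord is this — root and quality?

The figures 2 indicate a seventh chord in third inversion.
In third inversion the root lies a second above the bass: a second above Bb in Gb major is Cb.
The chord tones are Bb, Cb, Eb, Gb, giving Cb major seventh.

Cb major seventh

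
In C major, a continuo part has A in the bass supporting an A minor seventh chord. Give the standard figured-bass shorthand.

A is the root of A minor seventh, so the chord is in root position.
A seventh chord in root position is figured 7/5/3, conventionally abbreviated 7.

7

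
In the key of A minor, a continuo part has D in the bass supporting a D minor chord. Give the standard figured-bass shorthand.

D is the root of D minor, so the chord is in root position.
A triad in root position is figured 5/3, conventionally abbreviated (no figures — root-position triad).

no figures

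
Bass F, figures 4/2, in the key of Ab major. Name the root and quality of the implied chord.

G half-diminished seventh

The figures 4/2 indicate a seventh chord in third inversion.
In third inversion the root lies a second above the bass: a second above F in Ab major is G.
The chord tones are F, G, Bb, Db, giving G half-diminished seventh.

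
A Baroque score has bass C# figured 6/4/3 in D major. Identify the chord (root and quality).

F# minor seventh

The figures 6/4/3 indicate a seventh chord in second inversion.
In second inversion the root lies a fourth above the bass: a fourth above C# in D major is F#.
The chord tones are C#, E, F#, A, giving F# minor seventh.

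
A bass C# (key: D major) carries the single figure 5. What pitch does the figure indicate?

G

Counting 4 letter steps above C# lands on G; in D major, that letter is G.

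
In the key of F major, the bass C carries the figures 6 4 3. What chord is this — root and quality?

The figures 6 4 3 indicate a seventh chord in second inversion.
In second inversion the root lies a fourth above the bass: a fourth above C in F major is F.
The chord tones are C, E, F, A, giving F major seventh.

F major seventh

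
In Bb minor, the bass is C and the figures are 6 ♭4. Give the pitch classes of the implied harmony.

C, Fb, Ab

A fourth above C in this key is F, lowered to Fb by the flat.
A sixth above C in this key is Ab.
Together with the bass C, this spells Fb augmented in second inversion.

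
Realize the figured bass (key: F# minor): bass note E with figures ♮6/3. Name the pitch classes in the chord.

E, G#, C

A third above E in this key is G#.
A sixth above E in this key is C#, made natural (C) by the ♮ figure.
Together with the bass E, this spells C augmented in first inversion.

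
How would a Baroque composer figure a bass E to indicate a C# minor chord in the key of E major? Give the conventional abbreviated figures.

E is the third of C# minor, so the chord is in first inversion.
A triad in first inversion is figured 6/3, conventionally abbreviated 6.

6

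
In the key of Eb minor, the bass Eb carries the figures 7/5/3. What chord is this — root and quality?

Eb minor seventh

The figures 7/5/3 indicate a seventh chord in root position.
In root position the bass is the root, so the root is Eb.
The chord tones are Eb, Gb, Bb, Db, giving Eb minor seventh.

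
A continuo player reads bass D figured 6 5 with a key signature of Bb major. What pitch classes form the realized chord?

The written figures 6 5 are shorthand for 6/5/3: the 3 is implied.
A third above D in this key is F.
A fifth above D in this key is A.
A sixth above D in this key is Bb.
Together with the bass D, this spells Bb major seventh in first inversion.

D, F, A, Bb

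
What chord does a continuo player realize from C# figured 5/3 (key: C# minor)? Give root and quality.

The figures 5/3 indicate a triad in root position.
In root position the bass is the root, so the root is C#.
The chord tones are C#, E, G#, giving C# minor.

C# minor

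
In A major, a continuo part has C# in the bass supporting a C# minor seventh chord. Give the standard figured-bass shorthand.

7

C# is the root of C# minor seventh, so the chord is in root position.
A seventh chord in root position is figured 7/5/3, conventionally abbreviated 7.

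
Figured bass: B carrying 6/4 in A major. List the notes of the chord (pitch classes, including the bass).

B, E, G#

A fourth above B in this key is E.
A sixth above B in this key is G#.
Together with the bass B, this spells E major in second inversion.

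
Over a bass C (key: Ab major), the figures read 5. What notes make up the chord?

The written figures 5 are shorthand for 5/3: the 3 is implied.
A third above C in this key is Eb.
A fifth above C in this key is G.
Together with the bass C, this spells C minor in root position.

C, Eb, G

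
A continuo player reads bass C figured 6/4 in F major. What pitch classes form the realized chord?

A fourth above C in this key is F.
A sixth above C in this key is A.
Together with the bass C, this spells F major in second inversion.

C, F, A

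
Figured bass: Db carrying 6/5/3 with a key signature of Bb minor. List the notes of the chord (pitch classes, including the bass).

A third above Db in this key is F.
A fifth above Db in this key is Ab.
A sixth above Db in this key is Bb.
Together with the bass Db, this spells Bb minor seventh in first inversion.

Db, F, Ab, Bb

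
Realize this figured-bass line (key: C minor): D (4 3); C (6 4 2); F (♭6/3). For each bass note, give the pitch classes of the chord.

D (6/4/3): D, F, G, Bb.
C (6/4/2): C, D, F, Ab.
F (b6/3): F, Ab, Db.

D, F, G, Bb | C, D, F, Ab | F, Ab, Db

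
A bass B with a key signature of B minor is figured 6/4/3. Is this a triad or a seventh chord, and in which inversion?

seventh chord, second inversion

Intervals of 6/4/3 above the bass form a seventh chord; the bass is the fifth, so this is second inversion.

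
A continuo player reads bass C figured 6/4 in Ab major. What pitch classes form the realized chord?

A fourth above C in this key is F.
A sixth above C in this key is Ab.
Together with the bass C, this spells F minor in second inversion.

C, F, Ab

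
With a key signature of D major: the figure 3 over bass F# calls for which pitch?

A

Counting 2 letter steps above F# lands on A; in D major, that letter is A.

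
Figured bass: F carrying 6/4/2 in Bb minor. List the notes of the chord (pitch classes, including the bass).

F, Gb, Bb, Db

A second above F in this key is Gb.
A fourth above F in this key is Bb.
A sixth above F in this key is Db.
Together with the bass F, this spells Gb major seventh in third inversion.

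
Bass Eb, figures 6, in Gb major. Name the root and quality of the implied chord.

Cb major

The figures 6 indicate a triad in first inversion.
In first inversion the root lies a sixth above the bass: a sixth above Eb in Gb major is Cb.
The chord tones are Eb, Gb, Cb, giving Cb major.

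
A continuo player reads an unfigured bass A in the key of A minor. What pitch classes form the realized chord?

An unfigured bass implies 5/3.
A third above A in this key is C.
A fifth above A in this key is E.
Together with the bass A, this spells A minor in root position.

A, C, E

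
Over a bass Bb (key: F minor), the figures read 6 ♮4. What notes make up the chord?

Bb, E, G

A fourth above Bb in this key is Eb, made natural (E) by the ♮ figure.
A sixth above Bb in this key is G.
Together with the bass Bb, this spells E diminished in second inversion.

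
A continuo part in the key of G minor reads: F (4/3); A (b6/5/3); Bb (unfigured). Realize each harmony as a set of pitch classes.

F (6/4/3): F, A, Bb, D.
A (b6/5/3): A, C, Eb, Fb.
Bb (5/3): Bb, D, F.

F, A, Bb, D | A, C, Eb, Fb | Bb, D, F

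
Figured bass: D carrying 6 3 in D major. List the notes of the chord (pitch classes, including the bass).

D, F#, B

A third above D in this key is F#.
A sixth above D in this key is B.
Together with the bass D, this spells B minor in first inversion.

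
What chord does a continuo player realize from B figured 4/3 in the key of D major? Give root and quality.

E minor seventh

The figures 4/3 indicate a seventh chord in second inversion.
In second inversion the root lies a fourth above the bass: a fourth above B in D major is E.
The chord tones are B, D, E, G, giving E minor seventh.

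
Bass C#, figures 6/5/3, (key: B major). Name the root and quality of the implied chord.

A# half-diminished seventh

The figures 6/5/3 indicate a seventh chord in first inversion.
In first inversion the root lies a sixth above the bass: a sixth above C# in B major is A#.
The chord tones are C#, E, G#, A#, giving A# half-diminished seventh.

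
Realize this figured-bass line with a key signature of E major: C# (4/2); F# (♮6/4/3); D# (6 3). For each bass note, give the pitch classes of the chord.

C# (6/4/2): C#, D#, F#, A.
F# (♮6/4/3): F#, A, B, D.
D# (6/3): D#, F#, B.

C#, D#, F#, A | F#, A, B, D | D#, F#, B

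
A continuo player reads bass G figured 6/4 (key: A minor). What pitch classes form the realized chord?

A fourth above G in this key is C.
A sixth above G in this key is E.
Together with the bass G, this spells C major in second inversion.

G, C, E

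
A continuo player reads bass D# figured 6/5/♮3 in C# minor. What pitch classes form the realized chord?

D#, F, A, B

A third above D# in this key is F#, made natural (F) by the ♮ figure.
A fifth above D# in this key is A.
A sixth above D# in this key is B.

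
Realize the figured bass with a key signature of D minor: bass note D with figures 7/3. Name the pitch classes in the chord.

D, F, A, C

The written figures 7/3 are shorthand for 7/5/3: the 5 is implied.
A third above D in this key is F.
A fifth above D in this key is A.
A seventh above D in this key is C.
Together with the bass D, this spells D minor seventh in root position.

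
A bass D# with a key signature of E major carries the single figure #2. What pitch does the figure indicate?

Counting 1 letter step above D# lands on E; in E major, that letter is E.
The #2 figure raises it a semitone, giving E#.

E#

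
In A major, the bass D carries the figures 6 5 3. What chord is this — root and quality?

The figures 6 5 3 indicate a seventh chord in first inversion.
In first inversion the root lies a sixth above the bass: a sixth above D in A major is B.
The chord tones are D, F#, A, B, giving B minor seventh.

B minor seventh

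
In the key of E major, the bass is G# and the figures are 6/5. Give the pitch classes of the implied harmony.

The written figures 6/5 are shorthand for 6/5/3: the 3 is implied.
A third above G# in this key is B.
A fifth above G# in this key is D#.
A sixth above G# in this key is E.
Together with the bass G#, this spells E major seventh in first inversion.

G#, B, D#, E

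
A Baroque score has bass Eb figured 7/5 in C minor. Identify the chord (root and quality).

Eb major seventh

The figures 7/5 indicate a seventh chord in root position.
In root position the bass is the root, so the root is Eb.
The chord tones are Eb, G, Bb, D, giving Eb major seventh.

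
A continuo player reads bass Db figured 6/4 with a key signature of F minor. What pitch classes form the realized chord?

A fourth above Db in this key is G.
A sixth above Db in this key is Bb.
Together with the bass Db, this spells G diminished in second inversion.

Db, G, Bb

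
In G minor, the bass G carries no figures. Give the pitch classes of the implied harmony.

An unfigured bass implies 5/3.
A third above G in this key is Bb.
A fifth above G in this key is D.
Together with the bass G, this spells G minor in root position.

G, Bb, D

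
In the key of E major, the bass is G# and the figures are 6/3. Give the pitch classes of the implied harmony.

G#, B, E

A third above G# in this key is B.
A sixth above G# in this key is E.
Together with the bass G#, this spells E major in first inversion.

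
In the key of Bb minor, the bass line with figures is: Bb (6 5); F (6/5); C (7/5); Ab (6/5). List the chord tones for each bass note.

Bb, Db, F, Gb | F, Ab, C, Db | C, Eb, Gb, Bb | Ab, C, Eb, F

Bb (6/5/3): Bb, Db, F, Gb.
F (6/5/3): F, Ab, C, Db.
C (7/5/3): C, Eb, Gb, Bb.
Ab (6/5/3): Ab, C, Eb, F.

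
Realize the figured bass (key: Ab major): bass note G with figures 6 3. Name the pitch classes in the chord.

G, Bb, Eb

A third above G in this key is Bb.
A sixth above G in this key is Eb.
Together with the bass G, this spells Eb major in first inversion.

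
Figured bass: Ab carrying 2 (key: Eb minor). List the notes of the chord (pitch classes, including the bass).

The written figures 2 are shorthand for 6/4/2: the 6/4 are implied.
A second above Ab in this key is Bb.
A fourth above Ab in this key is Db.
A sixth above Ab in this key is F.
Together with the bass Ab, this spells Bb minor seventh in third inversion.

Ab, Bb, Db, F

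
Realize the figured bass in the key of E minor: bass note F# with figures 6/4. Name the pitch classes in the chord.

A fourth above F# in this key is B.
A sixth above F# in this key is D.
Together with the bass F#, this spells B minor in second inversion.

F#, B, D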